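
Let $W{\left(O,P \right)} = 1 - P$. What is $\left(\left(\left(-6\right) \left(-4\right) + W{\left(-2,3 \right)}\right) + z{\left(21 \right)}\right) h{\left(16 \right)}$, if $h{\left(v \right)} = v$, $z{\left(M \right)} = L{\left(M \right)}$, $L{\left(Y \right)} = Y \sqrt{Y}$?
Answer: $352 + 336 \sqrt{21} \approx 1891.7$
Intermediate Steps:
$L{\left(Y \right)} = Y^{\frac{3}{2}}$
$z{\left(M \right)} = M^{\frac{3}{2}}$
$\left(\left(\left(-6\right) \left(-4\right) + W{\left(-2,3 \right)}\right) + z{\left(21 \right)}\right) h{\left(16 \right)} = \left(\left(\left(-6\right) \left(-4\right) + \left(1 - 3\right)\right) + 21^{\frac{3}{2}}\right) 16 = \left(\left(24 + \left(1 - 3\right)\right) + 21 \sqrt{21}\right) 16 = \left(\left(24 - 2\right) + 21 \sqrt{21}\right) 16 = \left(22 + 21 \sqrt{21}\right) 16 = 352 + 336 \sqrt{21}$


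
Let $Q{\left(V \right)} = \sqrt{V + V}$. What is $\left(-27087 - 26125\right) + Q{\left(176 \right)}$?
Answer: $-53212 + 4 \sqrt{22} \approx -53193.0$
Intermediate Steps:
$Q{\left(V \right)} = \sqrt{2} \sqrt{V}$ ($Q{\left(V \right)} = \sqrt{2 V} = \sqrt{2} \sqrt{V}$)
$\left(-27087 - 26125\right) + Q{\left(176 \right)} = \left(-27087 - 26125\right) + \sqrt{2} \sqrt{176} = -53212 + \sqrt{2} \cdot 4 \sqrt{11} = -53212 + 4 \sqrt{22}$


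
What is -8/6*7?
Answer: -28/3 ≈ -9.3333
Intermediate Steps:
-8/6*7 = -8*⅙*7 = -4/3*7 = -28/3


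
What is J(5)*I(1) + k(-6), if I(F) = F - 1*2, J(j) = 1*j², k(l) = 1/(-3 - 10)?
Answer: -326/13 ≈ -25.077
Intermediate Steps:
k(l) = -1/13 (k(l) = 1/(-13) = -1/13)
J(j) = j²
I(F) = -2 + F (I(F) = F - 2 = -2 + F)
J(5)*I(1) + k(-6) = 5²*(-2 + 1) - 1/13 = 25*(-1) - 1/13 = -25 - 1/13 = -326/13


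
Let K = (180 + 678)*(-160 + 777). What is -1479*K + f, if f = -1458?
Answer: -782963352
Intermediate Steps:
K = 529386 (K = 858*617 = 529386)
-1479*K + f = -1479*529386 - 1458 = -782961894 - 1458 = -782963352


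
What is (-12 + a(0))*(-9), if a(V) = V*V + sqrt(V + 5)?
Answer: 108 - 9*sqrt(5) ≈ 87.875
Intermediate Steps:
a(V) = V**2 + sqrt(5 + V)
(-12 + a(0))*(-9) = (-12 + (0**2 + sqrt(5 + 0)))*(-9) = (-12 + (0 + sqrt(5)))*(-9) = (-12 + sqrt(5))*(-9) = 108 - 9*sqrt(5)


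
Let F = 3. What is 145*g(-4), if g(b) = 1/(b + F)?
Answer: -145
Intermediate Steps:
g(b) = 1/(3 + b) (g(b) = 1/(b + 3) = 1/(3 + b))
145*g(-4) = 145/(3 - 4) = 145/(-1) = 145*(-1) = -145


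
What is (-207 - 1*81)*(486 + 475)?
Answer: -276768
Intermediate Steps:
(-207 - 1*81)*(486 + 475) = (-207 - 81)*961 = -288*961 = -276768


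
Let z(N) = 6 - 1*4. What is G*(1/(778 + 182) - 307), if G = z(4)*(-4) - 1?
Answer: 884157/320 ≈ 2763.0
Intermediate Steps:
z(N) = 2 (z(N) = 6 - 4 = 2)
G = -9 (G = 2*(-4) - 1 = -8 - 1 = -9)
G*(1/(778 + 182) - 307) = -9*(1/(778 + 182) - 307) = -9*(1/960 - 307) = -9*(-294719/960) = 884157/320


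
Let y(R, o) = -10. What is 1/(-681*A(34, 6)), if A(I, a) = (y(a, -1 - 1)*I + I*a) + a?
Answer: 1/88530 ≈ 1.1296e-5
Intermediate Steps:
A(I, a) = a - 10*I + I*a (A(I, a) = (-10*I + I*a) + a = a - 10*I + I*a)
1/(-681*A(34, 6)) = 1/(-681*(6 - 10*34 + 34*6)) = 1/(-681*(6 - 340 + 204)) = 1/(-681*(-130)) = 1/88530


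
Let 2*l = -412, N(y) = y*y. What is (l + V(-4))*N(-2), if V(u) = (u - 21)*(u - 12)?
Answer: 776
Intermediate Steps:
N(y) = y**2
l = -206 (l = (1/2)*(-412) = -206)
V(u) = (-21 + u)*(-12 + u)
(l + V(-4))*N(-2) = (-206 + (252 + (-4)**2 - 33*(-4)))*(-2)**2 = (-206 + (252 + 16 + 132))*4 = (-206 + 400)*4 = 194*4 = 776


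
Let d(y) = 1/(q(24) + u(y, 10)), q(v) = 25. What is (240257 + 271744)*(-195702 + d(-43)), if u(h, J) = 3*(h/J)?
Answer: -12124148863932/121 ≈ -1.0020e+11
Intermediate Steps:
u(h, J) = 3*h/J
d(y) = 1/(25 + 3*y/10)
(240257 + 271744)*(-195702 + d(-43)) = (240257 + 271744)*(-195702 + 10/(250 + 3*(-43))) = 512001*(-195702 + 10/(250 - 129)) = 512001*(-195702 + 10/121) = 512001*(-23679932/121) = -12124148863932/121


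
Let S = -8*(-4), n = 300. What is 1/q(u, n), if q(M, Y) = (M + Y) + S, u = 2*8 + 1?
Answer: 1/349 ≈ 0.0028653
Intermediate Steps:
S = 32
u = 17 (u = 16 + 1 = 17)
q(M, Y) = 32 + M + Y (q(M, Y) = (M + Y) + 32 = 32 + M + Y)
1/q(u, n) = 1/(32 + 17 + 300) = 1/349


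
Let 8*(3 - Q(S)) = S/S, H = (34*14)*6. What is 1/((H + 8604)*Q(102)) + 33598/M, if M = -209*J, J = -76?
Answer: 1106985989/523338090 ≈ 2.1152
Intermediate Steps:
H = 2856 (H = 476*6 = 2856)
Q(S) = 23/8 (Q(S) = 3 - S/(8*S) = 3 - ⅛*1 = 3 - ⅛ = 23/8)
M = 15884 (M = -209*(-76) = 15884)
1/((H + 8604)*Q(102)) + 33598/M = 1/((2856 + 8604)*(23/8)) + 33598/15884 = (8/23)/11460 + 33598*(1/15884) = (1/11460)*(8/23) + 16799/7942 = 2/65895 + 16799/7942 = 1106985989/523338090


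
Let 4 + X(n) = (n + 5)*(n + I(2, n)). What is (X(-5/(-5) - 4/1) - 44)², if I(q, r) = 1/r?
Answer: 26896/9 ≈ 2988.4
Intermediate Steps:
X(n) = -4 + (5 + n)*(n + 1/n) (X(n) = -4 + (n + 5)*(n + 1/n) = -4 + (5 + n)*(n + 1/n))
(X(-5/(-5) - 4/1) - 44)² = ((-3 + (-5/(-5) - 4/1)² + 5*(-5/(-5) - 4/1) + 5/(-5/(-5) - 4/1)) - 44)² = ((-3 + (-5*(-⅕) - 4*1)² + 5*(-5*(-⅕) - 4*1) + 5/(-5*(-⅕) - 4*1)) - 44)² = ((-3 + (1 - 4)² + 5*(1 - 4) + 5/(1 - 4)) - 44)² = ((-3 + (-3)² + 5*(-3) + 5/(-3)) - 44)² = ((-3 + 9 - 15 + 5*(-⅓)) - 44)² = ((-3 + 9 - 15 - 5/3) - 44)² = (-32/3 - 44)² = (-164/3)² = 26896/9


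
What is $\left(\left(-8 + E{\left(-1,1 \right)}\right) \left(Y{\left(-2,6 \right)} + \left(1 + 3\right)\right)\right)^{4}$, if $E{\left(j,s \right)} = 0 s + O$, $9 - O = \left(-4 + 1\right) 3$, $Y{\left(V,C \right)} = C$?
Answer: $100000000$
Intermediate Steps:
$O = 18$ ($O = 9 - \left(-4 + 1\right) 3 = 9 - \left(-3\right) 3 = 9 - -9 = 9 + 9 = 18$)
$E{\left(j,s \right)} = 18$ ($E{\left(j,s \right)} = 0 s + 18 = 0 + 18 = 18$)
$\left(\left(-8 + E{\left(-1,1 \right)}\right) \left(Y{\left(-2,6 \right)} + \left(1 + 3\right)\right)\right)^{4} = \left(\left(-8 + 18\right) \left(6 + \left(1 + 3\right)\right)\right)^{4} = \left(10 \left(6 + 4\right)\right)^{4} = \left(10 \cdot 10\right)^{4} = 100^{4} = 100000000$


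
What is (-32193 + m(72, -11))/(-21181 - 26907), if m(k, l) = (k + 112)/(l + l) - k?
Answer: 355007/528968 ≈ 0.67113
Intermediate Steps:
m(k, l) = -k + (112 + k)/(2*l) (m(k, l) = (112 + k)/((2*l)) - k = (112 + k)*(1/(2*l)) - k = (112 + k)/(2*l) - k = -k + (112 + k)/(2*l))
(-32193 + m(72, -11))/(-21181 - 26907) = (-32193 + (56 + (½)*72 - 1*72*(-11))/(-11))/(-21181 - 26907) = (-32193 - (56 + 36 + 792)/11)/(-48088) = (-32193 - 1/11*884)*(-1/48088) = (-32193 - 884/11)*(-1/48088) = -355007/11*(-1/48088) = 355007/528968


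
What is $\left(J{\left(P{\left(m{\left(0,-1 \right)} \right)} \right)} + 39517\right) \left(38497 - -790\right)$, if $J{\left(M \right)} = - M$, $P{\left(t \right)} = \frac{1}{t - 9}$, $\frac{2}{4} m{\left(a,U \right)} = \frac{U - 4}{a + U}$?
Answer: $1552465092$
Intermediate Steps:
$m{\left(a,U \right)} = \frac{2 \left(-4 + U\right)}{U + a}$ ($m{\left(a,U \right)} = 2 \frac{U - 4}{a + U} = 2 \frac{-4 + U}{U + a} = \frac{2 \left(-4 + U\right)}{U + a}$)
$P{\left(t \right)} = \frac{1}{-9 + t}$
$\left(J{\left(P{\left(m{\left(0,-1 \right)} \right)} \right)} + 39517\right) \left(38497 - -790\right) = \left(- \frac{1}{-9 + \frac{2 \left(-4 - 1\right)}{-1 + 0}} + 39517\right) \left(38497 - -790\right) = \left(- \frac{1}{-9 + 2 \frac{1}{-1} \left(-5\right)} + 39517\right) \left(38497 + \left(-8 + 798\right)\right) = \left(- \frac{1}{-9 + 2 \left(-1\right) \left(-5\right)} + 39517\right) \left(38497 + 790\right) = \left(- \frac{1}{-9 + 10} + 39517\right) 39287 = \left(- 1^{-1} + 39517\right) 39287 = \left(\left(-1\right) 1 + 39517\right) 39287 = \left(-1 + 39517\right) 39287 = 39516 \cdot 39287 = 1552465092$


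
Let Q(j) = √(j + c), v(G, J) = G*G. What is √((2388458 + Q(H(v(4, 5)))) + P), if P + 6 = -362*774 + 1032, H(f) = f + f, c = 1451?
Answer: √(2109296 + √1483) ≈ 1452.4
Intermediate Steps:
v(G, J) = G²
H(f) = 2*f
Q(j) = √(1451 + j) (Q(j) = √(j + 1451) = √(1451 + j))
P = -279162 (P = -6 + (-362*774 + 1032) = -6 + (-280188 + 1032) = -6 - 279156 = -279162)
√((2388458 + Q(H(v(4, 5)))) + P) = √((2388458 + √(1451 + 2*4²)) - 279162) = √((2388458 + √(1451 + 2*16)) - 279162) = √((2388458 + √(1451 + 32)) - 279162) = √((2388458 + √1483) - 279162) = √(2109296 + √1483)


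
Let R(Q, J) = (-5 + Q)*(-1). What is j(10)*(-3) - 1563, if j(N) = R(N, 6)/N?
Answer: -3123/2 ≈ -1561.5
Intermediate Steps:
R(Q, J) = 5 - Q
j(N) = (5 - N)/N
j(10)*(-3) - 1563 = ((5 - 1*10)/10)*(-3) - 1563 = ((5 - 10)/10)*(-3) - 1563 = ((1/10)*(-5))*(-3) - 1563 = -1/2*(-3) - 1563 = 3/2 - 1563 = -3123/2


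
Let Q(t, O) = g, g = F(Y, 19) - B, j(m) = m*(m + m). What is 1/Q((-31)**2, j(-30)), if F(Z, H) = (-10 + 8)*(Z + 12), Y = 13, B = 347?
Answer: -1/397 ≈ -0.0025189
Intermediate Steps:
F(Z, H) = -24 - 2*Z (F(Z, H) = -2*(12 + Z) = -24 - 2*Z)
j(m) = 2*m**2 (j(m) = m*(2*m) = 2*m**2)
g = -397 (g = (-24 - 2*13) - 1*347 = (-24 - 26) - 347 = -50 - 347 = -397)
Q(t, O) = -397
1/Q((-31)**2, j(-30)) = 1/(-397) = -1/397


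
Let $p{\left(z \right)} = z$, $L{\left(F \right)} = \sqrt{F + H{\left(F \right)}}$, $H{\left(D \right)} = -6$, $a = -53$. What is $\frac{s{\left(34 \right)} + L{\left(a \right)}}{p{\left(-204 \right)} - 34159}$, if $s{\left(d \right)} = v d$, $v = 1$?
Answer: $- \frac{34}{34363} - \frac{i \sqrt{59}}{34363} \approx -0.00098944 - 0.00022353 i$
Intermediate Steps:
$L{\left(F \right)} = \sqrt{-6 + F}$ ($L{\left(F \right)} = \sqrt{F - 6} = \sqrt{-6 + F}$)
$s{\left(d \right)} = d$ ($s{\left(d \right)} = 1 d = d$)
$\frac{s{\left(34 \right)} + L{\left(a \right)}}{p{\left(-204 \right)} - 34159} = \frac{34 + \sqrt{-6 - 53}}{-204 - 34159} = \frac{34 + \sqrt{-59}}{-34363} = \left(34 + i \sqrt{59}\right) \left(- \frac{1}{34363}\right) = - \frac{34}{34363} - \frac{i \sqrt{59}}{34363}$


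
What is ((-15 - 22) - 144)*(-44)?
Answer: 7964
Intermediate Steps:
((-15 - 22) - 144)*(-44) = (-37 - 144)*(-44) = -181*(-44) = 7964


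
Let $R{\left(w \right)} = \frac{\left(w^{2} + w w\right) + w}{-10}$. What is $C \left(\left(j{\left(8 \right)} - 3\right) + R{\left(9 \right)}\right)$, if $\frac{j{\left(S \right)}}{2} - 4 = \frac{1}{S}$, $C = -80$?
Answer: $948$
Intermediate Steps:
$j{\left(S \right)} = 8 + \frac{2}{S}$
$R{\left(w \right)} = - \frac{w^{2}}{5} - \frac{w}{10}$ ($R{\left(w \right)} = \left(\left(w^{2} + w^{2}\right) + w\right) \left(- \frac{1}{10}\right) = \left(2 w^{2} + w\right) \left(- \frac{1}{10}\right) = \left(w + 2 w^{2}\right) \left(- \frac{1}{10}\right) = - \frac{w^{2}}{5} - \frac{w}{10}$)
$C \left(\left(j{\left(8 \right)} - 3\right) + R{\left(9 \right)}\right) = - 80 \left(\left(\left(8 + \frac{2}{8}\right) - 3\right) - \frac{9 \left(1 + 2 \cdot 9\right)}{10}\right) = - 80 \left(\left(\left(8 + 2 \cdot \frac{1}{8}\right) - 3\right) - \frac{9 \left(1 + 18\right)}{10}\right) = - 80 \left(\left(\left(8 + \frac{1}{4}\right) - 3\right) - \frac{9}{10} \cdot 19\right) = - 80 \left(\left(\frac{33}{4} - 3\right) - \frac{171}{10}\right) = - 80 \left(\frac{21}{4} - \frac{171}{10}\right) = \left(-80\right) \left(- \frac{237}{20}\right) = 948$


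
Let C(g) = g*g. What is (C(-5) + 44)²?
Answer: 4761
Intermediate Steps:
C(g) = g²
(C(-5) + 44)² = ((-5)² + 44)² = (25 + 44)² = 69² = 4761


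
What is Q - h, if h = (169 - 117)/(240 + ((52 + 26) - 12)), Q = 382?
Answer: 58420/153 ≈ 381.83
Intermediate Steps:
h = 26/153 (h = 52/(240 + (78 - 12)) = 52/(240 + 66) = 52/306 = 52*(1/306) = 26/153 ≈ 0.16993)
Q - h = 382 - 1*26/153 = 382 - 26/153 = 58420/153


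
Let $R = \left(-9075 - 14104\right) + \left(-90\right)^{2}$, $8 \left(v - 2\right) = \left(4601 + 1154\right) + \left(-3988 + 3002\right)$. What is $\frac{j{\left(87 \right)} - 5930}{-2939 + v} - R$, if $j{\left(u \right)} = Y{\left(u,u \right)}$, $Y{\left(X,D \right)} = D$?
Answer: $\frac{282431177}{18727} \approx 15082.0$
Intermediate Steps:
$v = \frac{4785}{8}$ ($v = 2 + \frac{\left(4601 + 1154\right) + \left(-3988 + 3002\right)}{8} = 2 + \frac{5755 - 986}{8} = 2 + \frac{1}{8} \cdot 4769 = 2 + \frac{4769}{8} = \frac{4785}{8} \approx 598.13$)
$j{\left(u \right)} = u$
$R = -15079$ ($R = -23179 + 8100 = -15079$)
$\frac{j{\left(87 \right)} - 5930}{-2939 + v} - R = \frac{87 - 5930}{-2939 + \frac{4785}{8}} - -15079 = - \frac{5843}{- \frac{18727}{8}} + 15079 = \left(-5843\right) \left(- \frac{8}{18727}\right) + 15079 = \frac{46744}{18727} + 15079 = \frac{282431177}{18727}$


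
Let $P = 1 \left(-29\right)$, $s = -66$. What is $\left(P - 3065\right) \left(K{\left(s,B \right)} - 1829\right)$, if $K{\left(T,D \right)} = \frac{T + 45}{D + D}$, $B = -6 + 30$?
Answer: $\frac{45282237}{8} \approx 5.6603 \cdot 10^{6}$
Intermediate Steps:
$P = -29$
$B = 24$
$K{\left(T,D \right)} = \frac{45 + T}{2 D}$
$\left(P - 3065\right) \left(K{\left(s,B \right)} - 1829\right) = \left(-29 - 3065\right) \left(\frac{45 - 66}{2 \cdot 24} - 1829\right) = \left(-29 - 3065\right) \left(\frac{1}{2} \cdot \frac{1}{24} \left(-21\right) - 1829\right) = - 3094 \left(- \frac{7}{16} - 1829\right) = \left(-3094\right) \left(- \frac{29271}{16}\right) = \frac{45282237}{8}$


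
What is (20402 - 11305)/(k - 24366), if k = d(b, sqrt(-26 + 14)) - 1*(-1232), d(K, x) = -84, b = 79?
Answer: -9097/23218 ≈ -0.39181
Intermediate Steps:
k = 1148 (k = -84 - 1*(-1232) = -84 + 1232 = 1148)
(20402 - 11305)/(k - 24366) = (20402 - 11305)/(1148 - 24366) = 9097/(-23218) = 9097*(-1/23218) = -9097/23218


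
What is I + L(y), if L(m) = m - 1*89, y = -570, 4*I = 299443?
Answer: 296807/4 ≈ 74202.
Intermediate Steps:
I = 299443/4 (I = (1/4)*299443 = 299443/4 ≈ 74861.)
L(m) = -89 + m (L(m) = m - 89 = -89 + m)
I + L(y) = 299443/4 + (-89 - 570) = 299443/4 - 659 = 296807/4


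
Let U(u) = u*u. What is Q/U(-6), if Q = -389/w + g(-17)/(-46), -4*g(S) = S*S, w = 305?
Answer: 1841/224480 ≈ 0.0082012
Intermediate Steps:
U(u) = u**2
g(S) = -S**2/4 (g(S) = -S*S/4 = -S**2/4)
Q = 16569/56120 (Q = -389/305 - 1/4*(-17)**2/(-46) = -389*1/305 - 1/4*289*(-1/46) = -389/305 - 289/4*(-1/46) = -389/305 + 289/184 = 16569/56120 ≈ 0.29524)
Q/U(-6) = 16569/(56120*((-6)**2)) = (16569/56120)/36 = (16569/56120)*(1/36) = 1841/224480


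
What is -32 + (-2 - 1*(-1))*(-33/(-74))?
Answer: -2401/74 ≈ -32.446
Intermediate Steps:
-32 + (-2 - 1*(-1))*(-33/(-74)) = -32 + (-2 + 1)*(-33*(-1/74)) = -32 - 1*33/74 = -32 - 33/74 = -2401/74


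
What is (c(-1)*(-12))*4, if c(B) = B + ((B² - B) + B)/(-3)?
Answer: 64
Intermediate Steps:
c(B) = B - B²/3
(c(-1)*(-12))*4 = (((⅓)*(-1)*(3 - 1*(-1)))*(-12))*4 = (((⅓)*(-1)*(3 + 1))*(-12))*4 = (((⅓)*(-1)*4)*(-12))*4 = -4/3*(-12)*4 = 16*4 = 64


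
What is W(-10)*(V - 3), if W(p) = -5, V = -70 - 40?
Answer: 565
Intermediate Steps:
V = -110
W(-10)*(V - 3) = -5*(-110 - 3) = -5*(-113) = 565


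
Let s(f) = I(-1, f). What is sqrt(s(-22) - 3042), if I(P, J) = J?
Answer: 2*I*sqrt(766) ≈ 55.353*I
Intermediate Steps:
s(f) = f
sqrt(s(-22) - 3042) = sqrt(-22 - 3042) = sqrt(-3064) = 2*I*sqrt(766)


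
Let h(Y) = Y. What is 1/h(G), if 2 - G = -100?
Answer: 1/102 ≈ 0.0098039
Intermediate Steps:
G = 102 (G = 2 - 1*(-100) = 2 + 100 = 102)
1/h(G) = 1/102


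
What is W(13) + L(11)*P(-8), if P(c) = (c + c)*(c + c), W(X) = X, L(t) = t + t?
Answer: 5645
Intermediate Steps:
L(t) = 2*t
P(c) = 4*c² (P(c) = (2*c)*(2*c) = 4*c²)
W(13) + L(11)*P(-8) = 13 + (2*11)*(4*(-8)²) = 13 + 22*(4*64) = 13 + 22*256 = 13 + 5632 = 5645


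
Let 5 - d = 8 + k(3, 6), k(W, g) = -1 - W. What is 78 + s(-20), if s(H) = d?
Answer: 79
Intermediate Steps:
d = 1 (d = 5 - (8 + (-1 - 1*3)) = 5 - (8 + (-1 - 3)) = 5 - (8 - 4) = 5 - 1*4 = 5 - 4 = 1)
s(H) = 1
78 + s(-20) = 78 + 1 = 79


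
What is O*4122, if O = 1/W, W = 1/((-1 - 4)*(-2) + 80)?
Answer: 370980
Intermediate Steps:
W = 1/90 (W = 1/(-5*(-2) + 80) = 1/(10 + 80) = 1/90 ≈ 0.011111)
O = 90 (O = 1/(1/90) = 90)
O*4122 = 90*4122 = 370980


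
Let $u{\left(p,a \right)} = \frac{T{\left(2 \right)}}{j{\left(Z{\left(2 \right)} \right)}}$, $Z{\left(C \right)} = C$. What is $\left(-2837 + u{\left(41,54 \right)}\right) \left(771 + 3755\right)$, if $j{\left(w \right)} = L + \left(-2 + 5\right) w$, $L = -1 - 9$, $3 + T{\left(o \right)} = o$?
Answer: $- \frac{25678261}{2} \approx -1.2839 \cdot 10^{7}$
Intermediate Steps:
$T{\left(o \right)} = -3 + o$
$L = -10$ ($L = -1 - 9 = -10$)
$j{\left(w \right)} = -10 + 3 w$ ($j{\left(w \right)} = -10 + \left(-2 + 5\right) w = -10 + 3 w$)
$u{\left(p,a \right)} = \frac{1}{4}$ ($u{\left(p,a \right)} = \frac{-3 + 2}{-10 + 3 \cdot 2} = - \frac{1}{-10 + 6} = - \frac{1}{-4} = \left(-1\right) \left(- \frac{1}{4}\right) = \frac{1}{4}$)
$\left(-2837 + u{\left(41,54 \right)}\right) \left(771 + 3755\right) = \left(-2837 + \frac{1}{4}\right) \left(771 + 3755\right) = \left(- \frac{11347}{4}\right) 4526 = - \frac{25678261}{2}$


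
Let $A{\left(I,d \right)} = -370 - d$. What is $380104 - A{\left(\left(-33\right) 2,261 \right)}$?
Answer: $380735$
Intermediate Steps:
$380104 - A{\left(\left(-33\right) 2,261 \right)} = 380104 - \left(-370 - 261\right) = 380104 - -631 = 380104 + 631 = 380735$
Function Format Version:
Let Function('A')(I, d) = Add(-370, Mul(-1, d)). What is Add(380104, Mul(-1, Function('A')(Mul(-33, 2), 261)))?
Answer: 380735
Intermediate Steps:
Add(380104, Mul(-1, Function('A')(Mul(-33, 2), 261))) = Add(380104, Mul(-1, Add(-370, Mul(-1, 261)))) = Add(380104, Mul(-1, Add(-370, -261))) = Add(380104, Mul(-1, -631)) = Add(380104, 631) = 380735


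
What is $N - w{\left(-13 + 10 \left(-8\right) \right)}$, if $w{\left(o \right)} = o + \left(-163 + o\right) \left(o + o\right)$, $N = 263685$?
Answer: $216162$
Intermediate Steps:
$w{\left(o \right)} = o + 2 o \left(-163 + o\right)$ ($w{\left(o \right)} = o + \left(-163 + o\right) 2 o = o + 2 o \left(-163 + o\right)$)
$N - w{\left(-13 + 10 \left(-8\right) \right)} = 263685 - \left(-13 + 10 \left(-8\right)\right) \left(-325 + 2 \left(-13 + 10 \left(-8\right)\right)\right) = 263685 - \left(-13 - 80\right) \left(-325 + 2 \left(-13 - 80\right)\right) = 263685 - - 93 \left(-325 + 2 \left(-93\right)\right) = 263685 - - 93 \left(-325 - 186\right) = 263685 - \left(-93\right) \left(-511\right) = 263685 - 47523 = 216162$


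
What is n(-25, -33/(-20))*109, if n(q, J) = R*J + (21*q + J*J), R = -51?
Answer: -26440239/400 ≈ -66101.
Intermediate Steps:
n(q, J) = J² - 51*J + 21*q (n(q, J) = -51*J + (21*q + J*J) = -51*J + (21*q + J²) = -51*J + (J² + 21*q) = J² - 51*J + 21*q)
n(-25, -33/(-20))*109 = ((-33/(-20))² - (-1683)/(-20) + 21*(-25))*109 = ((-33*(-1/20))² - (-1683)*(-1)/20 - 525)*109 = ((33/20)² - 51*33/20 - 525)*109 = (1089/400 - 1683/20 - 525)*109 = -242571/400*109 = -26440239/400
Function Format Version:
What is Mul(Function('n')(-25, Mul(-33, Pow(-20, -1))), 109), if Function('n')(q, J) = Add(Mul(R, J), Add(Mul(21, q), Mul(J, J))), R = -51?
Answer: Rational(-26440239, 400) ≈ -66101.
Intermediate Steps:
Function('n')(q, J) = Add(Pow(J, 2), Mul(-51, J), Mul(21, q)) (Function('n')(q, J) = Add(Mul(-51, J), Add(Mul(21, q), Mul(J, J))) = Add(Mul(-51, J), Add(Mul(21, q), Pow(J, 2))) = Add(Mul(-51, J), Add(Pow(J, 2), Mul(21, q))) = Add(Pow(J, 2), Mul(-51, J), Mul(21, q)))
Mul(Function('n')(-25, Mul(-33, Pow(-20, -1))), 109) = Mul(Add(Pow(Mul(-33, Pow(-20, -1)), 2), Mul(-51, Mul(-33, Pow(-20, -1))), Mul(21, -25)), 109) = Mul(Add(Pow(Mul(-33, Rational(-1, 20)), 2), Mul(-51, Mul(-33, Rational(-1, 20))), -525), 109) = Mul(Add(Pow(Rational(33, 20), 2), Mul(-51, Rational(33, 20)), -525), 109) = Mul(Add(Rational(1089, 400), Rational(-1683, 20), -525), 109) = Mul(Rational(-242571, 400), 109) = Rational(-26440239, 400)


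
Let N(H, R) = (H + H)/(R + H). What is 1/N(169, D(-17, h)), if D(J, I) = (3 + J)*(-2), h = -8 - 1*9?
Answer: 197/338 ≈ 0.58284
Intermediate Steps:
h = -17 (h = -8 - 9 = -17)
D(J, I) = -6 - 2*J
N(H, R) = 2*H/(H + R) (N(H, R) = (2*H)/(H + R) = 2*H/(H + R))
1/N(169, D(-17, h)) = 1/(2*169/(169 + (-6 - 2*(-17)))) = 1/(2*169/(169 + (-6 + 34))) = 1/(2*169/(169 + 28)) = 1/(2*169/197) = 1/(2*169*(1/197)) = 1/(338/197) = 197/338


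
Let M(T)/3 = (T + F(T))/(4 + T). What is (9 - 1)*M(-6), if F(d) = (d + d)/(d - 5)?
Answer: 648/11 ≈ 58.909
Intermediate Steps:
F(d) = 2*d/(-5 + d) (F(d) = (2*d)/(-5 + d) = 2*d/(-5 + d))
M(T) = 3*(T + 2*T/(-5 + T))/(4 + T) (M(T) = 3*((T + 2*T/(-5 + T))/(4 + T)) = 3*(T + 2*T/(-5 + T))/(4 + T))
(9 - 1)*M(-6) = (9 - 1)*(3*(-6)*(-3 - 6)/(-5 - 6*(4 - 6))) = 8*(3*(-6)*(-9)/(-11*(-2))) = 8*(3*(-6)*(-1/11)*(-1/2)*(-9)) = 8*(81/11) = 648/11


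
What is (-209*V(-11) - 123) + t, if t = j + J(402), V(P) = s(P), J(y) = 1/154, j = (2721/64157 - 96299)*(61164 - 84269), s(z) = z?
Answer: 21983293208085225/9880178 ≈ 2.2250e+9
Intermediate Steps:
j = 142748517589310/64157 (j = (2721*(1/64157) - 96299)*(-23105) = (2721/64157 - 96299)*(-23105) = -6178252222/64157*(-23105) = 142748517589310/64157 ≈ 2.2250e+9)
J(y) = 1/154
V(P) = P
t = 21983271708817897/9880178 (t = 142748517589310/64157 + 1/154 = 21983271708817897/9880178 ≈ 2.2250e+9)
(-209*V(-11) - 123) + t = (-209*(-11) - 123) + 21983271708817897/9880178 = (2299 - 123) + 21983271708817897/9880178 = 2176 + 21983271708817897/9880178 = 21983293208085225/9880178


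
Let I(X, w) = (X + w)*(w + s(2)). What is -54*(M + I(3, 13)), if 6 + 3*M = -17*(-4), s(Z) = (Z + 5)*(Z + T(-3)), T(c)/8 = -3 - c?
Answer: -24444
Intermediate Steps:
T(c) = -24 - 8*c (T(c) = 8*(-3 - c) = -24 - 8*c)
s(Z) = Z*(5 + Z) (s(Z) = (Z + 5)*(Z + (-24 - 8*(-3))) = (5 + Z)*(Z + (-24 + 24)) = (5 + Z)*(Z + 0) = (5 + Z)*Z = Z*(5 + Z))
I(X, w) = (14 + w)*(X + w) (I(X, w) = (X + w)*(w + 2*(5 + 2)) = (X + w)*(w + 2*7) = (X + w)*(w + 14) = (X + w)*(14 + w) = (14 + w)*(X + w))
M = 62/3 (M = -2 + (-17*(-4))/3 = -2 + (1/3)*68 = -2 + 68/3 = 62/3 ≈ 20.667)
-54*(M + I(3, 13)) = -54*(62/3 + (13**2 + 14*3 + 14*13 + 3*13)) = -54*(62/3 + (169 + 42 + 182 + 39)) = -54*(62/3 + 432) = -54*1358/3 = -24444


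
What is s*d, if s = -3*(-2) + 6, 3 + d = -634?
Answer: -7644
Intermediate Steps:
d = -637 (d = -3 - 634 = -637)
s = 12 (s = 6 + 6 = 12)
s*d = 12*(-637) = -7644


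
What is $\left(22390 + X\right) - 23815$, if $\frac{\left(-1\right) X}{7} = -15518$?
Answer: $107201$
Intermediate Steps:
$X = 108626$ ($X = \left(-7\right) \left(-15518\right) = 108626$)
$\left(22390 + X\right) - 23815 = \left(22390 + 108626\right) - 23815 = 131016 - 23815 = 107201$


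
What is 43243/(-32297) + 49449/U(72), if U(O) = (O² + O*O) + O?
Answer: 381865811/112393560 ≈ 3.3976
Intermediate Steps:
U(O) = O + 2*O² (U(O) = (O² + O²) + O = 2*O² + O = O + 2*O²)
43243/(-32297) + 49449/U(72) = 43243/(-32297) + 49449/((72*(1 + 2*72))) = 43243*(-1/32297) + 49449/((72*(1 + 144))) = -43243/32297 + 49449/((72*145)) = -43243/32297 + 49449/10440 = -43243/32297 + 49449*(1/10440) = -43243/32297 + 16483/3480 = 381865811/112393560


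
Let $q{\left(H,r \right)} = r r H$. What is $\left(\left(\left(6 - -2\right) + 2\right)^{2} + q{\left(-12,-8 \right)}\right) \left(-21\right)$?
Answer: $14028$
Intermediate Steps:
$q{\left(H,r \right)} = H r^{2}$ ($q{\left(H,r \right)} = r^{2} H = H r^{2}$)
$\left(\left(\left(6 - -2\right) + 2\right)^{2} + q{\left(-12,-8 \right)}\right) \left(-21\right) = \left(\left(\left(6 - -2\right) + 2\right)^{2} - 12 \left(-8\right)^{2}\right) \left(-21\right) = \left(\left(\left(6 + 2\right) + 2\right)^{2} - 768\right) \left(-21\right) = \left(\left(8 + 2\right)^{2} - 768\right) \left(-21\right) = \left(10^{2} - 768\right) \left(-21\right) = \left(100 - 768\right) \left(-21\right) = \left(-668\right) \left(-21\right) = 14028$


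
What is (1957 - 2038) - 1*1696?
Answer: -1777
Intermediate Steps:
(1957 - 2038) - 1*1696 = -81 - 1696 = -1777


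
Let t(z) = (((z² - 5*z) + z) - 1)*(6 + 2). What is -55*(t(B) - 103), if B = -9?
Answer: -45375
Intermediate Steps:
t(z) = -8 - 32*z + 8*z² (t(z) = ((z² - 4*z) - 1)*8 = (-1 + z² - 4*z)*8 = -8 - 32*z + 8*z²)
-55*(t(B) - 103) = -55*((-8 - 32*(-9) + 8*(-9)²) - 103) = -55*((-8 + 288 + 8*81) - 103) = -55*((-8 + 288 + 648) - 103) = -55*(928 - 103) = -55*825 = -45375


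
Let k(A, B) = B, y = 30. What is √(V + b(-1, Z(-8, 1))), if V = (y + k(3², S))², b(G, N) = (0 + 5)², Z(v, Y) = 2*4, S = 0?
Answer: 5*√37 ≈ 30.414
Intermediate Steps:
Z(v, Y) = 8
b(G, N) = 25 (b(G, N) = 5² = 25)
V = 900 (V = (30 + 0)² = 30² = 900)
√(V + b(-1, Z(-8, 1))) = √(900 + 25) = √925 = 5*√37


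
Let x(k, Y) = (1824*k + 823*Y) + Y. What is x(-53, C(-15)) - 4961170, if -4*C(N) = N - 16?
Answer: -5051456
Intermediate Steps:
C(N) = 4 - N/4 (C(N) = -(N - 16)/4 = -(-16 + N)/4 = 4 - N/4)
x(k, Y) = 824*Y + 1824*k (x(k, Y) = (823*Y + 1824*k) + Y = 824*Y + 1824*k)
x(-53, C(-15)) - 4961170 = (824*(4 - ¼*(-15)) + 1824*(-53)) - 4961170 = (824*(4 + 15/4) - 96672) - 4961170 = (824*(31/4) - 96672) - 4961170 = (6386 - 96672) - 4961170 = -90286 - 4961170 = -5051456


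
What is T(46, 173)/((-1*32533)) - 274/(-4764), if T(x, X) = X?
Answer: 4044935/77493606 ≈ 0.052197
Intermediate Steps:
T(46, 173)/((-1*32533)) - 274/(-4764) = 173/((-1*32533)) - 274/(-4764) = 173/(-32533) - 274*(-1/4764) = 173*(-1/32533) + 137/2382 = -173/32533 + 137/2382 = 4044935/77493606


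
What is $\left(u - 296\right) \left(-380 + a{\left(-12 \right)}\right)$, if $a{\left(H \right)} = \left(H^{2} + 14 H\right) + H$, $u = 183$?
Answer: $47008$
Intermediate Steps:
$a{\left(H \right)} = H^{2} + 15 H$
$\left(u - 296\right) \left(-380 + a{\left(-12 \right)}\right) = \left(183 - 296\right) \left(-380 - 12 \left(15 - 12\right)\right) = - 113 \left(-380 - 36\right) = \left(-113\right) \left(-416\right) = 47008$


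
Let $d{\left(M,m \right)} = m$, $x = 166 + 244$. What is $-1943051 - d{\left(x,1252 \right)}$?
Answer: $-1944303$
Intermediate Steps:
$x = 410$
$-1943051 - d{\left(x,1252 \right)} = -1943051 - 1252 = -1944303$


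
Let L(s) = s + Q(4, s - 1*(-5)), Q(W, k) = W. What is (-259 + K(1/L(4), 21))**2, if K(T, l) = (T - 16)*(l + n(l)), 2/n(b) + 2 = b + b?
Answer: 9007338649/25600 ≈ 3.5185e+5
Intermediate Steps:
n(b) = 2/(-2 + 2*b) (n(b) = 2/(-2 + (b + b)) = 2/(-2 + 2*b))
L(s) = 4 + s (L(s) = s + 4 = 4 + s)
K(T, l) = (-16 + T)*(l + 1/(-1 + l)) (K(T, l) = (T - 16)*(l + 1/(-1 + l)) = (-16 + T)*(l + 1/(-1 + l)))
(-259 + K(1/L(4), 21))**2 = (-259 + (-16 + 1/(4 + 4) + 21*(-1 + 21)*(-16 + 1/(4 + 4)))/(-1 + 21))**2 = (-259 + (-16 + 1/8 + 21*20*(-16 + 1/8))/20)**2 = (-259 + (-16 + 1/8 + 21*20*(-127/8))/20)**2 = (-259 + (-16 + 1/8 - 13335/2)/20)**2 = (-259 + (1/20)*(-53467/8))**2 = (-259 - 53467/160)**2 = (-94907/160)**2 = 9007338649/25600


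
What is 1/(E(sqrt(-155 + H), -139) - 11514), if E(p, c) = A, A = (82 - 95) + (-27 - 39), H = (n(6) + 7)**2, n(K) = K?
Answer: -1/11593 ≈ -8.6259e-5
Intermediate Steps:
H = 169 (H = (6 + 7)**2 = 13**2 = 169)
A = -79 (A = -13 - 66 = -79)
E(p, c) = -79
1/(E(sqrt(-155 + H), -139) - 11514) = 1/(-79 - 11514) = 1/(-11593) = -1/11593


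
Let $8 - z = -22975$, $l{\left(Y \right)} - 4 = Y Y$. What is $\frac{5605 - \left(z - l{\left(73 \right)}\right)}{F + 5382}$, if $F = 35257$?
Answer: $- \frac{12045}{40639} \approx -0.29639$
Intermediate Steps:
$l{\left(Y \right)} = 4 + Y^{2}$ ($l{\left(Y \right)} = 4 + Y Y = 4 + Y^{2}$)
$z = 22983$ ($z = 8 - -22975 = 8 + 22975 = 22983$)
$\frac{5605 - \left(z - l{\left(73 \right)}\right)}{F + 5382} = \frac{5605 + \left(\left(4 + 73^{2}\right) - 22983\right)}{35257 + 5382} = \frac{5605 + \left(\left(4 + 5329\right) - 22983\right)}{40639} = \left(5605 + \left(5333 - 22983\right)\right) \frac{1}{40639} = \left(5605 - 17650\right) \frac{1}{40639} = \left(-12045\right) \frac{1}{40639} = - \frac{12045}{40639}$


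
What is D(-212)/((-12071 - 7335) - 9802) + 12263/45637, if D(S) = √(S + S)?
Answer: 12263/45637 - I*√106/14604 ≈ 0.26871 - 0.00070499*I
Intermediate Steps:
D(S) = √2*√S (D(S) = √(2*S) = √2*√S)
D(-212)/((-12071 - 7335) - 9802) + 12263/45637 = (√2*√(-212))/((-12071 - 7335) - 9802) + 12263/45637 = (√2*(2*I*√53))/(-19406 - 9802) + 12263*(1/45637) = (2*I*√106)/(-29208) + 12263/45637 = (2*I*√106)*(-1/29208) + 12263/45637 = -I*√106/14604 + 12263/45637 = 12263/45637 - I*√106/14604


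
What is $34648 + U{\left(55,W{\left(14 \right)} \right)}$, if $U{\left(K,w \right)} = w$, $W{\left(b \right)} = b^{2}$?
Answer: $34844$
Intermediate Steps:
$34648 + U{\left(55,W{\left(14 \right)} \right)} = 34648 + 14^{2} = 34648 + 196 = 34844$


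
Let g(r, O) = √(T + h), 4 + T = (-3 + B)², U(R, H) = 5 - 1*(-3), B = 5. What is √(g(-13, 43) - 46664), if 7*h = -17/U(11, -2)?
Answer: √(-9146144 + 7*I*√238)/14 ≈ 0.0012753 + 216.02*I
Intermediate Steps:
U(R, H) = 8 (U(R, H) = 5 + 3 = 8)
T = 0 (T = -4 + (-3 + 5)² = -4 + 2² = -4 + 4 = 0)
h = -17/56 (h = (-17/8)/7 = (-17*⅛)/7 = (⅐)*(-17/8) = -17/56 ≈ -0.30357)
g(r, O) = I*√238/28 (g(r, O) = √(0 - 17/56) = √(-17/56) = I*√238/28)
√(g(-13, 43) - 46664) = √(I*√238/28 - 46664) = √(-46664 + I*√238/28)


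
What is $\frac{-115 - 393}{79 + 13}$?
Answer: $- \frac{127}{23} \approx -5.5217$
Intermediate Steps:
$\frac{-115 - 393}{79 + 13} = \frac{1}{92} \left(-508\right) = - \frac{127}{23}$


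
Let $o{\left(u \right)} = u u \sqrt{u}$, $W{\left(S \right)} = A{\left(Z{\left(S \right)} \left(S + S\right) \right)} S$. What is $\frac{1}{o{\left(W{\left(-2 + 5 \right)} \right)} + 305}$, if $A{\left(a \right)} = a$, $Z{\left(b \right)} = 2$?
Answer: $\frac{1}{8081} \approx 0.00012375$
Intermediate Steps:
$W{\left(S \right)} = 4 S^{2}$ ($W{\left(S \right)} = 2 \left(S + S\right) S = 2 \cdot 2 S S = 4 S S = 4 S^{2}$)
$o{\left(u \right)} = u^{\frac{5}{2}}$ ($o{\left(u \right)} = u^{2} \sqrt{u} = u^{\frac{5}{2}}$)
$\frac{1}{o{\left(W{\left(-2 + 5 \right)} \right)} + 305} = \frac{1}{\left(4 \left(-2 + 5\right)^{2}\right)^{\frac{5}{2}} + 305} = \frac{1}{\left(4 \cdot 3^{2}\right)^{\frac{5}{2}} + 305} = \frac{1}{\left(4 \cdot 9\right)^{\frac{5}{2}} + 305} = \frac{1}{36^{\frac{5}{2}} + 305} = \frac{1}{7776 + 305} = \frac{1}{8081}$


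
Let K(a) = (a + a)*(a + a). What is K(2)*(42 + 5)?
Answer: 752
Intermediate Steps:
K(a) = 4*a² (K(a) = (2*a)*(2*a) = 4*a²)
K(2)*(42 + 5) = (4*2²)*(42 + 5) = (4*4)*47 = 16*47 = 752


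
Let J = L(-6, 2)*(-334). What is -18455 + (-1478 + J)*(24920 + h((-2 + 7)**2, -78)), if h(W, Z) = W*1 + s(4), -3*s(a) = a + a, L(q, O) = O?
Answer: -160634107/3 ≈ -5.3545e+7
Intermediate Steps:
s(a) = -2*a/3 (s(a) = -(a + a)/3 = -2*a/3)
h(W, Z) = -8/3 + W (h(W, Z) = W*1 - 2/3*4 = W - 8/3 = -8/3 + W)
J = -668 (J = 2*(-334) = -668)
-18455 + (-1478 + J)*(24920 + h((-2 + 7)**2, -78)) = -18455 + (-1478 - 668)*(24920 + (-8/3 + (-2 + 7)**2)) = -18455 - 2146*(24920 + (-8/3 + 5**2)) = -18455 - 2146*(24920 + (-8/3 + 25)) = -18455 - 2146*(24920 + 67/3) = -18455 - 2146*74827/3 = -18455 - 160578742/3 = -160634107/3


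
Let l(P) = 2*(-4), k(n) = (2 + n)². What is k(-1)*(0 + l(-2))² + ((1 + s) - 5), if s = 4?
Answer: 64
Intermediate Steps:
l(P) = -8
k(-1)*(0 + l(-2))² + ((1 + s) - 5) = (2 - 1)²*(0 - 8)² + ((1 + 4) - 5) = 1²*(-8)² + (5 - 5) = 1*64 + 0 = 64 + 0 = 64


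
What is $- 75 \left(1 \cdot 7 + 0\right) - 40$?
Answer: $-565$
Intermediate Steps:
$- 75 \left(1 \cdot 7 + 0\right) - 40 = - 75 \left(7 + 0\right) - 40 = \left(-75\right) 7 - 40 = -525 - 40 = -565$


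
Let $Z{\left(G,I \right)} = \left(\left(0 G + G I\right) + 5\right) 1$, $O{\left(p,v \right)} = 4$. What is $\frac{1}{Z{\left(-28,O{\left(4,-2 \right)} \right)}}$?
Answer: $- \frac{1}{107} \approx -0.0093458$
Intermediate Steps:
$Z{\left(G,I \right)} = 5 + G I$ ($Z{\left(G,I \right)} = \left(\left(0 + G I\right) + 5\right) 1 = \left(G I + 5\right) 1 = \left(5 + G I\right) 1 = 5 + G I$)
$\frac{1}{Z{\left(-28,O{\left(4,-2 \right)} \right)}} = \frac{1}{5 - 112} = \frac{1}{-107} = - \frac{1}{107}$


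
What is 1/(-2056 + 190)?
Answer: -1/1866 ≈ -0.00053591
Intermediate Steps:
1/(-2056 + 190) = 1/(-1866) = -1/1866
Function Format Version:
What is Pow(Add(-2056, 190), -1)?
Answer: Rational(-1, 1866) ≈ -0.00053591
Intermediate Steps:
Pow(Add(-2056, 190), -1) = Pow(-1866, -1) = Rational(-1, 1866)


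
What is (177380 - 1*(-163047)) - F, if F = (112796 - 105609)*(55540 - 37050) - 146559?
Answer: -132400644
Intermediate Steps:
F = 132741071 (F = 7187*18490 - 146559 = 132887630 - 146559 = 132741071)
(177380 - 1*(-163047)) - F = (177380 - 1*(-163047)) - 1*132741071 = (177380 + 163047) - 132741071 = 340427 - 132741071 = -132400644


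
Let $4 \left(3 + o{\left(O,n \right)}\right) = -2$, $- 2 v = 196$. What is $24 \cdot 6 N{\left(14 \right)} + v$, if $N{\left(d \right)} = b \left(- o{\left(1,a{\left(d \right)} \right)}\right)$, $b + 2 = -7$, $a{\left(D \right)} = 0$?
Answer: $-4634$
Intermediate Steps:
$v = -98$ ($v = \left(- \frac{1}{2}\right) 196 = -98$)
$b = -9$ ($b = -2 - 7 = -9$)
$o{\left(O,n \right)} = - \frac{7}{2}$ ($o{\left(O,n \right)} = -3 + \frac{1}{4} \left(-2\right) = -3 - \frac{1}{2} = - \frac{7}{2}$)
$N{\left(d \right)} = - \frac{63}{2}$ ($N{\left(d \right)} = - 9 \left(\left(-1\right) \left(- \frac{7}{2}\right)\right) = \left(-9\right) \frac{7}{2} = - \frac{63}{2}$)
$24 \cdot 6 N{\left(14 \right)} + v = 24 \cdot 6 \left(- \frac{63}{2}\right) - 98 = 144 \left(- \frac{63}{2}\right) - 98 = -4536 - 98 = -4634$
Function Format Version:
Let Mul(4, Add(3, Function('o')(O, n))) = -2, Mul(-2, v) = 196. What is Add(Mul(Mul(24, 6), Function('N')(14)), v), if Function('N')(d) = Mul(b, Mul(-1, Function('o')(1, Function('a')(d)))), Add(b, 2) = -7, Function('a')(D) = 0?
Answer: -4634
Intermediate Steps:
v = -98 (v = Mul(Rational(-1, 2), 196) = -98)
b = -9 (b = Add(-2, -7) = -9)
Function('o')(O, n) = Rational(-7, 2) (Function('o')(O, n) = Add(-3, Mul(Rational(1, 4), -2)) = Add(-3, Rational(-1, 2)) = Rational(-7, 2))
Function('N')(d) = Rational(-63, 2) (Function('N')(d) = Mul(-9, Mul(-1, Rational(-7, 2))) = Mul(-9, Rational(7, 2)) = Rational(-63, 2))
Add(Mul(Mul(24, 6), Function('N')(14)), v) = Add(Mul(Mul(24, 6), Rational(-63, 2)), -98) = Add(Mul(144, Rational(-63, 2)), -98) = Add(-4536, -98) = -4634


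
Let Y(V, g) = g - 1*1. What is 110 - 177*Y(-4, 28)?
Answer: -4669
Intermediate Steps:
Y(V, g) = -1 + g (Y(V, g) = g - 1 = -1 + g)
110 - 177*Y(-4, 28) = 110 - 177*(-1 + 28) = 110 - 177*27 = 110 - 4779 = -4669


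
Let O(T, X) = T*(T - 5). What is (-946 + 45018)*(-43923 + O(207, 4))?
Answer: -92947848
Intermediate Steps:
O(T, X) = T*(-5 + T)
(-946 + 45018)*(-43923 + O(207, 4)) = (-946 + 45018)*(-43923 + 207*(-5 + 207)) = 44072*(-43923 + 207*202) = 44072*(-43923 + 41814) = 44072*(-2109) = -92947848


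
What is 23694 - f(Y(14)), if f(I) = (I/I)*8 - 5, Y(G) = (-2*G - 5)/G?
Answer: 23691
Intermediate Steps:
Y(G) = (-5 - 2*G)/G
f(I) = 3 (f(I) = 1*8 - 5 = 8 - 5 = 3)
23694 - f(Y(14)) = 23694 - 1*3 = 23694 - 3 = 23691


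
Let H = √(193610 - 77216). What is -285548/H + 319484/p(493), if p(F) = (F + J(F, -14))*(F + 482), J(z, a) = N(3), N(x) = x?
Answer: 79871/120900 - 142774*√116394/58197 ≈ -836.32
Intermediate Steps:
H = √116394 ≈ 341.17
J(z, a) = 3
p(F) = (3 + F)*(482 + F) (p(F) = (F + 3)*(F + 482) = (3 + F)*(482 + F))
-285548/H + 319484/p(493) = -285548*√116394/116394 + 319484/(1446 + 493² + 485*493) = -142774*√116394/58197 + 319484/(1446 + 243049 + 239105) = -142774*√116394/58197 + 319484/483600 = -142774*√116394/58197 + 319484*(1/483600) = -142774*√116394/58197 + 79871/120900 = 79871/120900 - 142774*√116394/58197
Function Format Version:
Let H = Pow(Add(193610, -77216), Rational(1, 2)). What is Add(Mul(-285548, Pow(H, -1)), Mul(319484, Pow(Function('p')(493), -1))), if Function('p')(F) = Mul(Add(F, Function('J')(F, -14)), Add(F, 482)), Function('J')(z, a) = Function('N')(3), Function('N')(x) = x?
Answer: Add(Rational(79871, 120900), Mul(Rational(-142774, 58197), Pow(116394, Rational(1, 2)))) ≈ -836.32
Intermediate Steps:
H = Pow(116394, Rational(1, 2)) ≈ 341.17
Function('J')(z, a) = 3
Function('p')(F) = Mul(Add(3, F), Add(482, F)) (Function('p')(F) = Mul(Add(F, 3), Add(F, 482)) = Mul(Add(3, F), Add(482, F)))
Add(Mul(-285548, Pow(H, -1)), Mul(319484, Pow(Function('p')(493), -1))) = Add(Mul(-285548, Pow(Pow(116394, Rational(1, 2)), -1)), Mul(319484, Pow(Add(1446, Pow(493, 2), Mul(485, 493)), -1))) = Add(Mul(-285548, Mul(Rational(1, 116394), Pow(116394, Rational(1, 2)))), Mul(319484, Pow(Add(1446, 243049, 239105), -1))) = Add(Mul(Rational(-142774, 58197), Pow(116394, Rational(1, 2))), Mul(319484, Pow(483600, -1))) = Add(Mul(Rational(-142774, 58197), Pow(116394, Rational(1, 2))), Mul(319484, Rational(1, 483600))) = Add(Mul(Rational(-142774, 58197), Pow(116394, Rational(1, 2))), Rational(79871, 120900)) = Add(Rational(79871, 120900), Mul(Rational(-142774, 58197), Pow(116394, Rational(1, 2))))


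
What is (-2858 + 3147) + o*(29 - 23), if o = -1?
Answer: 283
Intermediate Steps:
(-2858 + 3147) + o*(29 - 23) = (-2858 + 3147) - (29 - 23) = 289 - 1*6 = 289 - 6 = 283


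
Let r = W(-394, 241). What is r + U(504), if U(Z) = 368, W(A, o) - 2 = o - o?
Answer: 370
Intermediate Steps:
W(A, o) = 2 (W(A, o) = 2 + (o - o) = 2 + 0 = 2)
r = 2
r + U(504) = 2 + 368 = 370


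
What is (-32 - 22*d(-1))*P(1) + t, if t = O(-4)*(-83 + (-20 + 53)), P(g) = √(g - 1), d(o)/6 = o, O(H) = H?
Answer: 200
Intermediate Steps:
d(o) = 6*o
P(g) = √(-1 + g)
t = 200 (t = -4*(-83 + (-20 + 53)) = -4*(-83 + 33) = -4*(-50) = 200)
(-32 - 22*d(-1))*P(1) + t = (-32 - 132*(-1))*√(-1 + 1) + 200 = (-32 - 22*(-6))*√0 + 200 = (-32 + 132)*0 + 200 = 100*0 + 200 = 0 + 200 = 200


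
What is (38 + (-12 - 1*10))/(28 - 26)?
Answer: 8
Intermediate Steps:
(38 + (-12 - 1*10))/(28 - 26) = (38 + (-12 - 10))/2 = (38 - 22)*(½) = 16*(½) = 8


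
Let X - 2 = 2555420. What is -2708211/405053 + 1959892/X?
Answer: -278489174353/47049152153 ≈ -5.9191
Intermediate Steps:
X = 2555422 (X = 2 + 2555420 = 2555422)
-2708211/405053 + 1959892/X = -2708211/405053 + 1959892/2555422 = -2708211*1/405053 + 1959892*(1/2555422) = -246201/36823 + 979946/1277711 = -278489174353/47049152153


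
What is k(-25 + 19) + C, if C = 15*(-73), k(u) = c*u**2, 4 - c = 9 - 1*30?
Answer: -195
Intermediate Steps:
c = 25 (c = 4 - (9 - 1*30) = 4 - (9 - 30) = 4 - 1*(-21) = 4 + 21 = 25)
k(u) = 25*u**2
C = -1095
k(-25 + 19) + C = 25*(-25 + 19)**2 - 1095 = 25*(-6)**2 - 1095 = 25*36 - 1095 = 900 - 1095 = -195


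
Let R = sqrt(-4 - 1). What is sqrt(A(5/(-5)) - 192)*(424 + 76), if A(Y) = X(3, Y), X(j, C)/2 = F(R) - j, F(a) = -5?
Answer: 2000*I*sqrt(13) ≈ 7211.1*I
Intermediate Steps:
R = I*sqrt(5) (R = sqrt(-5) = I*sqrt(5) ≈ 2.2361*I)
X(j, C) = -10 - 2*j (X(j, C) = 2*(-5 - j) = -10 - 2*j)
A(Y) = -16 (A(Y) = -10 - 2*3 = -10 - 6 = -16)
sqrt(A(5/(-5)) - 192)*(424 + 76) = sqrt(-16 - 192)*(424 + 76) = sqrt(-208)*500 = (4*I*sqrt(13))*500 = 2000*I*sqrt(13)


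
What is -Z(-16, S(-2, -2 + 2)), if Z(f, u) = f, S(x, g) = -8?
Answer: 16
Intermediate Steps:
-Z(-16, S(-2, -2 + 2)) = -1*(-16) = 16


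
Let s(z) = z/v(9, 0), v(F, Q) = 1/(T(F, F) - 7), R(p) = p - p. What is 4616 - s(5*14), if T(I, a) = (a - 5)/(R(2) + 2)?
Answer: 4966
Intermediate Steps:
R(p) = 0
T(I, a) = -5/2 + a/2 (T(I, a) = (a - 5)/(0 + 2) = (-5 + a)/2 = (-5 + a)*(½) = -5/2 + a/2)
v(F, Q) = 1/(-19/2 + F/2) (v(F, Q) = 1/((-5/2 + F/2) - 7) = 1/(-19/2 + F/2))
s(z) = -5*z (s(z) = z/((2/(-19 + 9))) = z/((2/(-10))) = z/((2*(-⅒))) = z/(-⅕) = z*(-5) = -5*z)
4616 - s(5*14) = 4616 - (-5)*5*14 = 4616 - (-5)*70 = 4616 - 1*(-350) = 4616 + 350 = 4966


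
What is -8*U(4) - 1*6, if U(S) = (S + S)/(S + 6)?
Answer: -62/5 ≈ -12.400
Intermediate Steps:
U(S) = 2*S/(6 + S) (U(S) = (2*S)/(6 + S) = 2*S/(6 + S))
-8*U(4) - 1*6 = -16*4/(6 + 4) - 1*6 = -16*4/10 - 6 = -8*4/5 - 6 = -32/5 - 6 = -62/5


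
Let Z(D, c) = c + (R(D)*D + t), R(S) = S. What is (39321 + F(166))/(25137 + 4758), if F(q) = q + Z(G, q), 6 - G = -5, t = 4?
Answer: 39778/29895 ≈ 1.3306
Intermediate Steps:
G = 11 (G = 6 - 1*(-5) = 6 + 5 = 11)
Z(D, c) = 4 + c + D² (Z(D, c) = c + (D*D + 4) = c + (D² + 4) = c + (4 + D²) = 4 + c + D²)
F(q) = 125 + 2*q (F(q) = q + (4 + q + 11²) = q + (4 + q + 121) = q + (125 + q) = 125 + 2*q)
(39321 + F(166))/(25137 + 4758) = (39321 + (125 + 2*166))/(25137 + 4758) = (39321 + (125 + 332))/29895 = (39321 + 457)*(1/29895) = 39778*(1/29895) = 39778/29895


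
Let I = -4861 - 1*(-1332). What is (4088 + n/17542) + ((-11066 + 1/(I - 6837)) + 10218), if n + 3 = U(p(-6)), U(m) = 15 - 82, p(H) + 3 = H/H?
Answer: 42083004437/12988598 ≈ 3240.0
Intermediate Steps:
p(H) = -2 (p(H) = -3 + H/H = -3 + 1 = -2)
U(m) = -67
I = -3529 (I = -4861 + 1332 = -3529)
n = -70 (n = -3 - 67 = -70)
(4088 + n/17542) + ((-11066 + 1/(I - 6837)) + 10218) = (4088 - 70/17542) + ((-11066 + 1/(-3529 - 6837)) + 10218) = (4088 - 70*1/17542) + ((-11066 + 1/(-10366)) + 10218) = (4088 - 5/1253) + ((-11066 - 1/10366) + 10218) = 5122259/1253 + (-114710157/10366 + 10218) = 5122259/1253 - 8790369/10366 = 42083004437/12988598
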